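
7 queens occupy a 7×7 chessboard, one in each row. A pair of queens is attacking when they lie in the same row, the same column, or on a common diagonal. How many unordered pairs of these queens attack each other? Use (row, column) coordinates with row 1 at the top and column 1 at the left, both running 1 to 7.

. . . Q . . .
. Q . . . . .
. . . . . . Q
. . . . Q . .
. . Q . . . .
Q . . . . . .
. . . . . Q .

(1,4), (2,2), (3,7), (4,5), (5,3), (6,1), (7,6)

0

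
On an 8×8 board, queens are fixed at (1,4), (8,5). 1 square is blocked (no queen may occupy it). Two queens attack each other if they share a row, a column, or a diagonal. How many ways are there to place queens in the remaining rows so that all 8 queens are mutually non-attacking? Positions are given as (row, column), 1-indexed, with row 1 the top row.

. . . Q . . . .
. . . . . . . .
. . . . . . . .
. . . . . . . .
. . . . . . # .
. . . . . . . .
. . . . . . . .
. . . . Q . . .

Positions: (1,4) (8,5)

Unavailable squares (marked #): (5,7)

Branch on row 2: col 1 → 0; col 2 → 1; col 6 → 0; col 7 → 0; col 8 → 1.
Sum: 0 + 1 + 0 + 0 + 1 = 2.

2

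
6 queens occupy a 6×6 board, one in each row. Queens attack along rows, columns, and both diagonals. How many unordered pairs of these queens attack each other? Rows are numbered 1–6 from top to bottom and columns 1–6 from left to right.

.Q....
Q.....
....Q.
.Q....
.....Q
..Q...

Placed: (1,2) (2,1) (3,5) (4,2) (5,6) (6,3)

Same column: (1,2)–(4,2) (column 2).
Same diagonal: (1,2)–(2,1) (|1−2| = |2−1| = 1); (1,2)–(5,6) (|1−5| = |2−6| = 4).
Total attacking pairs: 3.

3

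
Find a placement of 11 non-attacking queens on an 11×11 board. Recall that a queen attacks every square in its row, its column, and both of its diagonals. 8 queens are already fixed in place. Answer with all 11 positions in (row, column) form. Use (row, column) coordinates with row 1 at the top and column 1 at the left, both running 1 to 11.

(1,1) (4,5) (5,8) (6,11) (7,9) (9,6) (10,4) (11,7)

(1,1) (2,10) (3,2) (4,5) (5,8) (6,11) (7,9) (8,3) (9,6) (10,4) (11,7)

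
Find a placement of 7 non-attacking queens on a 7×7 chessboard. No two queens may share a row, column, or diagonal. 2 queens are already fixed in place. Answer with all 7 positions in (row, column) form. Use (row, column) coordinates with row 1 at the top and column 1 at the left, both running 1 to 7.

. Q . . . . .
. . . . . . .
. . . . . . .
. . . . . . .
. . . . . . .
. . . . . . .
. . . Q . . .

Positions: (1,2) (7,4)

(1,2) (2,7) (3,5) (4,3) (5,1) (6,6) (7,4)

Row 2: attacked by (1,2)→{1,2,3}; (7,4)→{4}. Safe: 5, 6, 7. Place at column 7.
Row 3: attacked by (1,2)→{2,4}; (2,7)→{6,7}; (7,4)→{4}. Safe: 1, 3, 5. Place at column 5.
Row 4: attacked by (1,2)→{2,5}; (2,7)→{5,7}; (3,5)→{4,5,6}; (7,4)→{1,4,7}. Safe: 3. Place at column 3.
Row 5: attacked by (1,2)→{2,6}; (2,7)→{4,7}; (3,5)→{3,5,7}; (4,3)→{2,3,4}; (7,4)→{2,4,6}. Safe: 1. Place at column 1.
Row 6: attacked by (1,2)→{2,7}; (2,7)→{3,7}; (3,5)→{2,5}; (4,3)→{1,3,5}; (5,1)→{1,2}; (7,4)→{3,4,5}. Safe: 6. Place at column 6.
Columns [2, 7, 5, 3, 1, 6, 4], r−c [-1, -5, -2, 1, 4, 0, 3], r+c [3, 9, 8, 7, 6, 12, 11] are all distinct, so no two queens attack.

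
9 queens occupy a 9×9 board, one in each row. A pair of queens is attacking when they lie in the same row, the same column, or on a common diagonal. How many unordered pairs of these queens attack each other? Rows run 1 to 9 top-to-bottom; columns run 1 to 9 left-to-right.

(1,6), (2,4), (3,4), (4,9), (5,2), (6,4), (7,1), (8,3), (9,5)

7

Same column: (2,4)–(3,4) (column 4); (2,4)–(6,4) (column 4); (3,4)–(6,4) (column 4).
Same diagonal: (1,6)–(3,4) (|1−3| = |6−4| = 2); (1,6)–(4,9) (|1−4| = |6−9| = 3); (1,6)–(5,2) (|1−5| = |6−2| = 4); (3,4)–(5,2) (|3−5| = |4−2| = 2).
Total attacking pairs: 7.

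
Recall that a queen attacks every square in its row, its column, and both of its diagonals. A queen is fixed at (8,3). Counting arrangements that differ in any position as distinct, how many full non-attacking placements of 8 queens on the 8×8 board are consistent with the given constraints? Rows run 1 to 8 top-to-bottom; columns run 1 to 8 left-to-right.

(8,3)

16

Branch on row 1: col 1 → 2; col 2 → 2; col 4 → 3; col 5 → 4; col 6 → 5; col 7 → 0; col 8 → 0.
Sum: 2 + 2 + 3 + 4 + 5 + 0 + 0 = 16.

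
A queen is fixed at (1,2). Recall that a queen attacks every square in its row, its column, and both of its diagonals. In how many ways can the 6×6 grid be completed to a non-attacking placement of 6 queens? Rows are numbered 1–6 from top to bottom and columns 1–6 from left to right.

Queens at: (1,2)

Branch on row 2: col 4 → 1; col 5 → 0; col 6 → 0.
Sum: 1 + 0 + 0 = 1.

1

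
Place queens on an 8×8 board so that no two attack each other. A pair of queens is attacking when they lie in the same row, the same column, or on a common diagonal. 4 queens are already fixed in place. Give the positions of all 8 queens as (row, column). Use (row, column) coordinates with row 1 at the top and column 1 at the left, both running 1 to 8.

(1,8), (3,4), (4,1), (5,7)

(1,8) (2,2) (3,4) (4,1) (5,7) (6,5) (7,3) (8,6)

Row 2: attacked by (1,8)→{7,8}; (3,4)→{3,4,5}; (4,1)→{1,3}; (5,7)→{4,7}. Safe: 2, 6. Place at column 2.
Row 6: attacked by (1,8)→{3,8}; (2,2)→{2,6}; (3,4)→{1,4,7}; (4,1)→{1,3}; (5,7)→{6,7,8}. Safe: 5. Place at column 5.
Row 7: attacked by (1,8)→{2,8}; (2,2)→{2,7}; (3,4)→{4,8}; (4,1)→{1,4}; (5,7)→{5,7}; (6,5)→{4,5,6}. Safe: 3. Place at column 3.
Row 8: attacked by (1,8)→{1,8}; (2,2)→{2,8}; (3,4)→{4}; (4,1)→{1,5}; (5,7)→{4,7}; (6,5)→{3,5,7}; (7,3)→{2,3,4}. Safe: 6. Place at column 6.
Columns [8, 2, 4, 1, 7, 5, 3, 6], r−c [-7, 0, -1, 3, -2, 1, 4, 2], r+c [9, 4, 7, 5, 12, 11, 10, 14] are all distinct, so no two queens attack.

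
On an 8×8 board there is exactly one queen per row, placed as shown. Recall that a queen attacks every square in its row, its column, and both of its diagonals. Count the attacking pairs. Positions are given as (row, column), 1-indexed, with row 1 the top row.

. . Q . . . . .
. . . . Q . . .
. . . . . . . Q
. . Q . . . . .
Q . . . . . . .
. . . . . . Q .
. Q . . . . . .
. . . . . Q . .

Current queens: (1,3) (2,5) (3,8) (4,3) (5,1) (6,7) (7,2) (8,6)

Same column: (1,3)–(4,3) (column 3).
Same diagonal: (2,5)–(4,3) (|2−4| = |5−3| = 2).
Total attacking pairs: 2.

2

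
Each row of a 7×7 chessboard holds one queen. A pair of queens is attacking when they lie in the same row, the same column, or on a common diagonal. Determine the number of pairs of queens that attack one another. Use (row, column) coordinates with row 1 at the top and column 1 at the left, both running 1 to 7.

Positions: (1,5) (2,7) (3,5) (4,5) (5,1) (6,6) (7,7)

7

Same column: (1,5)–(3,5) (column 5); (1,5)–(4,5) (column 5); (2,7)–(7,7) (column 7); (3,5)–(4,5) (column 5).
Same diagonal: (1,5)–(5,1) (|1−5| = |5−1| = 4); (2,7)–(4,5) (|2−4| = |7−5| = 2); (6,6)–(7,7) (|6−7| = |6−7| = 1).
Total attacking pairs: 7.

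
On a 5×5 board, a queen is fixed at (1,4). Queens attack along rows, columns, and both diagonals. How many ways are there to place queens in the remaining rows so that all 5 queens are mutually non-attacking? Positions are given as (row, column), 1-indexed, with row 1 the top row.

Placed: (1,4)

2

Branch on row 2: col 1 → 1; col 2 → 1.
Sum: 1 + 1 = 2.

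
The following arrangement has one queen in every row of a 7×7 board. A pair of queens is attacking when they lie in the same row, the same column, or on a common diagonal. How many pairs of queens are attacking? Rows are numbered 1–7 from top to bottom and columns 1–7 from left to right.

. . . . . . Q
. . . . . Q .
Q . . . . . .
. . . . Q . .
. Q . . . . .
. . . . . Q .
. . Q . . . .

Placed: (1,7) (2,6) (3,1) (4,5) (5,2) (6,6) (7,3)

Same column: (2,6)–(6,6) (column 6).
Same diagonal: (1,7)–(2,6) (|1−2| = |7−6| = 1).
Total attacking pairs: 2.

2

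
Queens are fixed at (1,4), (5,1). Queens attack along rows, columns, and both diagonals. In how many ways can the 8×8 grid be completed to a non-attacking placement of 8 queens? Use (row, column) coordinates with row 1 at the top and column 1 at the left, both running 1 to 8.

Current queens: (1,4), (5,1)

5

Branch on row 2: col 2 → 2; col 6 → 1; col 7 → 1; col 8 → 1.
Sum: 2 + 1 + 1 + 1 = 5.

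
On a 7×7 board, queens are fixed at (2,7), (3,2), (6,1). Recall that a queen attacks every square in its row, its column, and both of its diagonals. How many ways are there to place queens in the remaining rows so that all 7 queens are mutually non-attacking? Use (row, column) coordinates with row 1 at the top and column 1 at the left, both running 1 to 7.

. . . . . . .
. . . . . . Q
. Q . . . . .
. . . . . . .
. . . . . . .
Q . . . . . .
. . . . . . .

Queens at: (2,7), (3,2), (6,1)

Branch on row 1: col 3 → 1; col 5 → 2.
Sum: 1 + 2 = 3.

3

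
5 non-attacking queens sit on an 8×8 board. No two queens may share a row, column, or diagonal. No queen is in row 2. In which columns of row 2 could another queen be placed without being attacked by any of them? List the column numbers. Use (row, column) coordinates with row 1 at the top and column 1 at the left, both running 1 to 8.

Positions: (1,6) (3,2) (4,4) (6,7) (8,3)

(1,6) attacks row 2 at column 6 and diagonals 5, 7.
(3,2) attacks row 2 at column 2 and diagonals 1, 3.
(4,4) attacks row 2 at column 4 and diagonals 2, 6.
(6,7) attacks row 2 at column 7 and diagonals 3.
(8,3) attacks row 2 at column 3.
Attacked columns: {1, 2, 3, 4, 5, 6, 7}. Safe: {8}.

columns 8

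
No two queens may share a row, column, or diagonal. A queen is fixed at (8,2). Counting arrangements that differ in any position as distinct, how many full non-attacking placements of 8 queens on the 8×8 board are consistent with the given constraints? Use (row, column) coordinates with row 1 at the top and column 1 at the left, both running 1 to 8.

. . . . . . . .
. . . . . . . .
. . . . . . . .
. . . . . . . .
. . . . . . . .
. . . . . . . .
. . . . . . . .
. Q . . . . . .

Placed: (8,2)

8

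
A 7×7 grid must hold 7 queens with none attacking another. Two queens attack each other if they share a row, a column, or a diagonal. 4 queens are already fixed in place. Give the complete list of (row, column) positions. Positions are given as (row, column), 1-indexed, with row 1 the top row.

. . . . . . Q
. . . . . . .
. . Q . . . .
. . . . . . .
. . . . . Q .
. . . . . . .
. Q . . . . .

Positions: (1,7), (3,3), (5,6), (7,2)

(1,7) (2,5) (3,3) (4,1) (5,6) (6,4) (7,2)

Row 2: attacked by (1,7)→{6,7}; (3,3)→{2,3,4}; (5,6)→{3,6}; (7,2)→{2,7}. Safe: 1, 5. Place at column 5.
Row 4: attacked by (1,7)→{4,7}; (2,5)→{3,5,7}; (3,3)→{2,3,4}; (5,6)→{5,6,7}; (7,2)→{2,5}. Safe: 1. Place at column 1.
Row 6: attacked by (1,7)→{2,7}; (2,5)→{1,5}; (3,3)→{3,6}; (4,1)→{1,3}; (5,6)→{5,6,7}; (7,2)→{1,2,3}. Safe: 4. Place at column 4.
Columns [7, 5, 3, 1, 6, 4, 2], r−c [-6, -3, 0, 3, -1, 2, 5], r+c [8, 7, 6, 5, 11, 10, 9] are all distinct, so no two queens attack.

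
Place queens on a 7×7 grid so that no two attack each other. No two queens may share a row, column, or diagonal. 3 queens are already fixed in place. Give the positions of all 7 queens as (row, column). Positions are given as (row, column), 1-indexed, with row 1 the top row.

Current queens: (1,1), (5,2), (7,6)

(1,1) (2,3) (3,5) (4,7) (5,2) (6,4) (7,6)

Row 2: attacked by (1,1)→{1,2}; (5,2)→{2,5}; (7,6)→{1,6}. Safe: 3, 4, 7. Place at column 3.
Row 3: attacked by (1,1)→{1,3}; (2,3)→{2,3,4}; (5,2)→{2,4}; (7,6)→{2,6}. Safe: 5, 7. Place at column 5.
Row 4: attacked by (1,1)→{1,4}; (2,3)→{1,3,5}; (3,5)→{4,5,6}; (5,2)→{1,2,3}; (7,6)→{3,6}. Safe: 7. Place at column 7.
Row 6: attacked by (1,1)→{1,6}; (2,3)→{3,7}; (3,5)→{2,5}; (4,7)→{5,7}; (5,2)→{1,2,3}; (7,6)→{5,6,7}. Safe: 4. Place at column 4.
Columns [1, 3, 5, 7, 2, 4, 6], r−c [0, -1, -2, -3, 3, 2, 1], r+c [2, 5, 8, 11, 7, 10, 13] are all distinct, so no two queens attack.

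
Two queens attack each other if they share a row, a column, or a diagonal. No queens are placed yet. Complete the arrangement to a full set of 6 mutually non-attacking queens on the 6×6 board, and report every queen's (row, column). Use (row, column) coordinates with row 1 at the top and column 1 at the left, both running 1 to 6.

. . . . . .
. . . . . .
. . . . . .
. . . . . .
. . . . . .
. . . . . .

Row 1: Safe: 1, 2, 3, 4, 5, 6. Place at column 2.
Row 2: attacked by (1,2)→{1,2,3}. Safe: 4, 5, 6. Place at column 4.
Row 3: attacked by (1,2)→{2,4}; (2,4)→{3,4,5}. Safe: 1, 6. Place at column 6.
Row 4: attacked by (1,2)→{2,5}; (2,4)→{2,4,6}; (3,6)→{5,6}. Safe: 1, 3. Place at column 1.
Row 5: attacked by (1,2)→{2,6}; (2,4)→{1,4}; (3,6)→{4,6}; (4,1)→{1,2}. Safe: 3, 5. Place at column 3.
Row 6: attacked by (1,2)→{2}; (2,4)→{4}; (3,6)→{3,6}; (4,1)→{1,3}; (5,3)→{2,3,4}. Safe: 5. Place at column 5.
Columns [2, 4, 6, 1, 3, 5], r−c [-1, -2, -3, 3, 2, 1], r+c [3, 6, 9, 5, 8, 11] are all distinct, so no two queens attack.

(1,2) (2,4) (3,6) (4,1) (5,3) (6,5)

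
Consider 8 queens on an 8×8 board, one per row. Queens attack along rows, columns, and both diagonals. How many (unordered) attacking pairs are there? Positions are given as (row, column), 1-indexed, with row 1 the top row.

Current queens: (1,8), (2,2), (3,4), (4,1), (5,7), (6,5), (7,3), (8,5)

Same column: (6,5)–(8,5) (column 5).
Same diagonal: (4,1)–(8,5) (|4−8| = |1−5| = 4).
Total attacking pairs: 2.

2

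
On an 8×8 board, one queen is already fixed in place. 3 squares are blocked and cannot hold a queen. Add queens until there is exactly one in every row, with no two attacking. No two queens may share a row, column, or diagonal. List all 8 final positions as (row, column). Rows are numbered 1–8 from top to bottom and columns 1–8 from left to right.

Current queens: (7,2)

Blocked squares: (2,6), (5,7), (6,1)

Row 1: attacked by (7,2)→{2,8}. Safe: 1, 3, 4, 5, 6, 7. Place at column 5.
Row 2: attacked by (1,5)→{4,5,6}; (7,2)→{2,7}. Blocked: 6. Safe: 1, 3, 8. Place at column 8.
Row 3: attacked by (1,5)→{3,5,7}; (2,8)→{7,8}; (7,2)→{2,6}. Safe: 1, 4. Place at column 4.
Row 4: attacked by (1,5)→{2,5,8}; (2,8)→{6,8}; (3,4)→{3,4,5}; (7,2)→{2,5}. Safe: 1, 7. Place at column 1.
Row 5: attacked by (1,5)→{1,5}; (2,8)→{5,8}; (3,4)→{2,4,6}; (4,1)→{1,2}; (7,2)→{2,4}. Blocked: 7. Safe: 3. Place at column 3.
Row 6: attacked by (1,5)→{5}; (2,8)→{4,8}; (3,4)→{1,4,7}; (4,1)→{1,3}; (5,3)→{2,3,4}; (7,2)→{1,2,3}. Blocked: 1. Safe: 6. Place at column 6.
Row 8: attacked by (1,5)→{5}; (2,8)→{2,8}; (3,4)→{4}; (4,1)→{1,5}; (5,3)→{3,6}; (6,6)→{4,6,8}; (7,2)→{1,2,3}. Safe: 7. Place at column 7.
Columns [5, 8, 4, 1, 3, 6, 2, 7], r−c [-4, -6, -1, 3, 2, 0, 5, 1], r+c [6, 10, 7, 5, 8, 12, 9, 15] are all distinct, so no two queens attack.

(1,5) (2,8) (3,4) (4,1) (5,3) (6,6) (7,2) (8,7)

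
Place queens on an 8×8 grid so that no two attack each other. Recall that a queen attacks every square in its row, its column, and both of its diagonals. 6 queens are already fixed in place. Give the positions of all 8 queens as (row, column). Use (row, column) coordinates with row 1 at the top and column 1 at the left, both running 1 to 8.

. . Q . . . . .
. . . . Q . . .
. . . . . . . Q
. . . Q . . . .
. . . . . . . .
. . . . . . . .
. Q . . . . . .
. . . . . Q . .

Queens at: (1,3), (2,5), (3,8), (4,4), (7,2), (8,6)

(1,3) (2,5) (3,8) (4,4) (5,1) (6,7) (7,2) (8,6)

Row 5: attacked by (1,3)→{3,7}; (2,5)→{2,5,8}; (3,8)→{6,8}; (4,4)→{3,4,5}; (7,2)→{2,4}; (8,6)→{3,6}. Safe: 1. Place at column 1.
Row 6: attacked by (1,3)→{3,8}; (2,5)→{1,5}; (3,8)→{5,8}; (4,4)→{2,4,6}; (5,1)→{1,2}; (7,2)→{1,2,3}; (8,6)→{4,6,8}. Safe: 7. Place at column 7.
Columns [3, 5, 8, 4, 1, 7, 2, 6], r−c [-2, -3, -5, 0, 4, -1, 5, 2], r+c [4, 7, 11, 8, 6, 13, 9, 14] are all distinct, so no two queens attack.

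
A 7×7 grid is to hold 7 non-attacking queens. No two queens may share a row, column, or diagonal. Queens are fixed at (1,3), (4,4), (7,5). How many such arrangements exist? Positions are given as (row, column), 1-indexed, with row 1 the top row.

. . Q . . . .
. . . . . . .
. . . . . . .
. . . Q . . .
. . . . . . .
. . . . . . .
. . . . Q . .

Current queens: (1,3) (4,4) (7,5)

Branch on row 2: col 1 → 1; col 7 → 1.
Sum: 1 + 1 = 2.

2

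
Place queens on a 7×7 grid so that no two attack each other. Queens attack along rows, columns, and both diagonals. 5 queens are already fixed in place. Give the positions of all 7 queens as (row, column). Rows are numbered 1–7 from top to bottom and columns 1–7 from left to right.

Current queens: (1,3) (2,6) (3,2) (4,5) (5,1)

Row 6: attacked by (1,3)→{3}; (2,6)→{2,6}; (3,2)→{2,5}; (4,5)→{3,5,7}; (5,1)→{1,2}. Safe: 4. Place at column 4.
Row 7: attacked by (1,3)→{3}; (2,6)→{1,6}; (3,2)→{2,6}; (4,5)→{2,5}; (5,1)→{1,3}; (6,4)→{3,4,5}. Safe: 7. Place at column 7.
Columns [3, 6, 2, 5, 1, 4, 7], r−c [-2, -4, 1, -1, 4, 2, 0], r+c [4, 8, 5, 9, 6, 10, 14] are all distinct, so no two queens attack.

(1,3) (2,6) (3,2) (4,5) (5,1) (6,4) (7,7)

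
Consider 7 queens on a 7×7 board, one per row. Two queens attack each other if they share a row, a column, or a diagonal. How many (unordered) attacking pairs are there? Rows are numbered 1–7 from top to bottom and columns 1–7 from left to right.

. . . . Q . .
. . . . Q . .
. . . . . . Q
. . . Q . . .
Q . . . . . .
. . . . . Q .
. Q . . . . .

4

Same column: (1,5)–(2,5) (column 5).
Same diagonal: (1,5)–(3,7) (|1−3| = |5−7| = 2); (1,5)–(5,1) (|1−5| = |5−1| = 4); (4,4)–(6,6) (|4−6| = |4−6| = 2).
Total attacking pairs: 4.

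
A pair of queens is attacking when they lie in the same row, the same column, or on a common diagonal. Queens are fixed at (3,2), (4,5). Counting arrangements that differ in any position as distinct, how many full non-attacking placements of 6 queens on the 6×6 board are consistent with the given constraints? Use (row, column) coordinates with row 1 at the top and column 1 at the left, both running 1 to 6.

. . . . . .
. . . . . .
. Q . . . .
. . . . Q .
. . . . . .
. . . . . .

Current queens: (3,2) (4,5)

Branch on row 1: col 1 → 0; col 3 → 1; col 6 → 0.
Sum: 0 + 1 + 0 = 1.

1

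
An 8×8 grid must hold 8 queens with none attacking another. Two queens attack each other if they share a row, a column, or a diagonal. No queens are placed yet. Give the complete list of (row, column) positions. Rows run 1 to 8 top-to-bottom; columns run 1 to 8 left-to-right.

Row 1: Safe: 1, 2, 3, 4, 5, 6, 7, 8. Place at column 4.
Row 2: attacked by (1,4)→{3,4,5}. Safe: 1, 2, 6, 7, 8. Place at column 2.
Row 3: attacked by (1,4)→{2,4,6}; (2,2)→{1,2,3}. Safe: 5, 7, 8. Place at column 8.
Row 4: attacked by (1,4)→{1,4,7}; (2,2)→{2,4}; (3,8)→{7,8}. Safe: 3, 5, 6. Place at column 6.
Row 5: attacked by (1,4)→{4,8}; (2,2)→{2,5}; (3,8)→{6,8}; (4,6)→{5,6,7}. Safe: 1, 3. Place at column 1.
Row 6: attacked by (1,4)→{4}; (2,2)→{2,6}; (3,8)→{5,8}; (4,6)→{4,6,8}; (5,1)→{1,2}. Safe: 3, 7. Place at column 3.
Row 7: attacked by (1,4)→{4}; (2,2)→{2,7}; (3,8)→{4,8}; (4,6)→{3,6}; (5,1)→{1,3}; (6,3)→{2,3,4}. Safe: 5. Place at column 5.
Row 8: attacked by (1,4)→{4}; (2,2)→{2,8}; (3,8)→{3,8}; (4,6)→{2,6}; (5,1)→{1,4}; (6,3)→{1,3,5}; (7,5)→{4,5,6}. Safe: 7. Place at column 7.
Columns [4, 2, 8, 6, 1, 3, 5, 7], r−c [-3, 0, -5, -2, 4, 3, 2, 1], r+c [5, 4, 11, 10, 6, 9, 12, 15] are all distinct, so no two queens attack.

(1,4) (2,2) (3,8) (4,6) (5,1) (6,3) (7,5) (8,7)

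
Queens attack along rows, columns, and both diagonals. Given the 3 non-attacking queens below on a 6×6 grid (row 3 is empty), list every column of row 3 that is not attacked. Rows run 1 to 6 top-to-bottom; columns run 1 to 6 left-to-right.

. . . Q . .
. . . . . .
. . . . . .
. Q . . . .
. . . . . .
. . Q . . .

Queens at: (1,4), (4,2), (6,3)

columns 5

(1,4) attacks row 3 at column 4 and diagonals 2, 6.
(4,2) attacks row 3 at column 2 and diagonals 1, 3.
(6,3) attacks row 3 at column 3 and diagonals 6.
Attacked columns: {1, 2, 3, 4, 6}. Safe: {5}.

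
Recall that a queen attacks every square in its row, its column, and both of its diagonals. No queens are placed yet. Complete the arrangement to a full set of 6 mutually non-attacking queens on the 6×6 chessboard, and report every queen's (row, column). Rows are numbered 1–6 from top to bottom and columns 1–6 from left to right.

Row 1: Safe: 1, 2, 3, 4, 5, 6. Place at column 5.
Row 2: attacked by (1,5)→{4,5,6}. Safe: 1, 2, 3. Place at column 3.
Row 3: attacked by (1,5)→{3,5}; (2,3)→{2,3,4}. Safe: 1, 6. Place at column 1.
Row 4: attacked by (1,5)→{2,5}; (2,3)→{1,3,5}; (3,1)→{1,2}. Safe: 4, 6. Place at column 6.
Row 5: attacked by (1,5)→{1,5}; (2,3)→{3,6}; (3,1)→{1,3}; (4,6)→{5,6}. Safe: 2, 4. Place at column 4.
Row 6: attacked by (1,5)→{5}; (2,3)→{3}; (3,1)→{1,4}; (4,6)→{4,6}; (5,4)→{3,4,5}. Safe: 2. Place at column 2.
Columns [5, 3, 1, 6, 4, 2], r−c [-4, -1, 2, -2, 1, 4], r+c [6, 5, 4, 10, 9, 8] are all distinct, so no two queens attack.

(1,5) (2,3) (3,1) (4,6) (5,4) (6,2)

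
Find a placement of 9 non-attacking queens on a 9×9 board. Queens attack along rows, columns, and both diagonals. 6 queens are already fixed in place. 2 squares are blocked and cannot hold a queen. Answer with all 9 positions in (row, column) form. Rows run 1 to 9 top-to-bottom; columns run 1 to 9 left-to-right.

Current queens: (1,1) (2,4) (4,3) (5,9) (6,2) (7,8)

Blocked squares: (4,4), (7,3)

Row 3: attacked by (1,1)→{1,3}; (2,4)→{3,4,5}; (4,3)→{2,3,4}; (5,9)→{7,9}; (6,2)→{2,5}; (7,8)→{4,8}. Safe: 6. Place at column 6.
Row 8: attacked by (1,1)→{1,8}; (2,4)→{4}; (3,6)→{1,6}; (4,3)→{3,7}; (5,9)→{6,9}; (6,2)→{2,4}; (7,8)→{7,8,9}. Safe: 5. Place at column 5.
Row 9: attacked by (1,1)→{1,9}; (2,4)→{4}; (3,6)→{6}; (4,3)→{3,8}; (5,9)→{5,9}; (6,2)→{2,5}; (7,8)→{6,8}; (8,5)→{4,5,6}. Safe: 7. Place at column 7.
Columns [1, 4, 6, 3, 9, 2, 8, 5, 7], r−c [0, -2, -3, 1, -4, 4, -1, 3, 2], r+c [2, 6, 9, 7, 14, 8, 15, 13, 16] are all distinct, so no two queens attack.

(1,1) (2,4) (3,6) (4,3) (5,9) (6,2) (7,8) (8,5) (9,7)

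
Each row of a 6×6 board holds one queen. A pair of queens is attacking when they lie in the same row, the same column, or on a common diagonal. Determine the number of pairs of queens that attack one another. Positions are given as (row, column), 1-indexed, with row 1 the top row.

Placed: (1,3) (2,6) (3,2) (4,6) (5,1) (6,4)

3

Same column: (2,6)–(4,6) (column 6).
Same diagonal: (1,3)–(4,6) (|1−4| = |3−6| = 3); (4,6)–(6,4) (|4−6| = |6−4| = 2).
Total attacking pairs: 3.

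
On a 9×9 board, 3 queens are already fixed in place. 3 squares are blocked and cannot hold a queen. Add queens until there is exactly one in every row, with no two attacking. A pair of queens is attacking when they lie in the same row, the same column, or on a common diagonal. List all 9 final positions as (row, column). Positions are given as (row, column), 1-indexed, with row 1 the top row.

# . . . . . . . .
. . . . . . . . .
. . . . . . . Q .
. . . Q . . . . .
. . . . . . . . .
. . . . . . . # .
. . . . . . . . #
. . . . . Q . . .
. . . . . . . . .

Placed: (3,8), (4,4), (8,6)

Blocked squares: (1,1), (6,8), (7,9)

Row 1: attacked by (3,8)→{6,8}; (4,4)→{1,4,7}; (8,6)→{6}. Blocked: 1. Safe: 2, 3, 5, 9. Place at column 9.
Row 2: attacked by (1,9)→{8,9}; (3,8)→{7,8,9}; (4,4)→{2,4,6}; (8,6)→{6}. Safe: 1, 3, 5. Place at column 5.
Row 5: attacked by (1,9)→{5,9}; (2,5)→{2,5,8}; (3,8)→{6,8}; (4,4)→{3,4,5}; (8,6)→{3,6,9}. Safe: 1, 7. Place at column 1.
Row 6: attacked by (1,9)→{4,9}; (2,5)→{1,5,9}; (3,8)→{5,8}; (4,4)→{2,4,6}; (5,1)→{1,2}; (8,6)→{4,6,8}. Blocked: 8. Safe: 3, 7. Place at column 7.
Row 7: attacked by (1,9)→{3,9}; (2,5)→{5}; (3,8)→{4,8}; (4,4)→{1,4,7}; (5,1)→{1,3}; (6,7)→{6,7,8}; (8,6)→{5,6,7}. Blocked: 9. Safe: 2. Place at column 2.
Row 9: attacked by (1,9)→{1,9}; (2,5)→{5}; (3,8)→{2,8}; (4,4)→{4,9}; (5,1)→{1,5}; (6,7)→{4,7}; (7,2)→{2,4}; (8,6)→{5,6,7}. Safe: 3. Place at column 3.
Columns [9, 5, 8, 4, 1, 7, 2, 6, 3], r−c [-8, -3, -5, 0, 4, -1, 5, 2, 6], r+c [10, 7, 11, 8, 6, 13, 9, 14, 12] are all distinct, so no two queens attack.

(1,9) (2,5) (3,8) (4,4) (5,1) (6,7) (7,2) (8,6) (9,3)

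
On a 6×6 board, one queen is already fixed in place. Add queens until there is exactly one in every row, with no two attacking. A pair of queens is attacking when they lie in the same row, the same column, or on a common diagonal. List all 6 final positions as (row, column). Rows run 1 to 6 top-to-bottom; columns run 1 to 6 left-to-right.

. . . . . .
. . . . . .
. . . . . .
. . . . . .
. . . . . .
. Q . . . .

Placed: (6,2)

(1,5) (2,3) (3,1) (4,6) (5,4) (6,2)

Row 1: attacked by (6,2)→{2}. Safe: 1, 3, 4, 5, 6. Place at column 5.
Row 2: attacked by (1,5)→{4,5,6}; (6,2)→{2,6}. Safe: 1, 3. Place at column 3.
Row 3: attacked by (1,5)→{3,5}; (2,3)→{2,3,4}; (6,2)→{2,5}. Safe: 1, 6. Place at column 1.
Row 4: attacked by (1,5)→{2,5}; (2,3)→{1,3,5}; (3,1)→{1,2}; (6,2)→{2,4}. Safe: 6. Place at column 6.
Row 5: attacked by (1,5)→{1,5}; (2,3)→{3,6}; (3,1)→{1,3}; (4,6)→{5,6}; (6,2)→{1,2,3}. Safe: 4. Place at column 4.
Columns [5, 3, 1, 6, 4, 2], r−c [-4, -1, 2, -2, 1, 4], r+c [6, 5, 4, 10, 9, 8] are all distinct, so no two queens attack.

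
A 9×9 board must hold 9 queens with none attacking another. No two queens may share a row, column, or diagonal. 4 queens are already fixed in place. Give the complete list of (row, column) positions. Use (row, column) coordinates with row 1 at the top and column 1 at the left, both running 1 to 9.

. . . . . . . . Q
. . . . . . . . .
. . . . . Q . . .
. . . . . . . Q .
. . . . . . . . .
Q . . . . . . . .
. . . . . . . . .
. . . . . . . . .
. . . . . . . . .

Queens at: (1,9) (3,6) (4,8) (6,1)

(1,9) (2,2) (3,6) (4,8) (5,3) (6,1) (7,4) (8,7) (9,5)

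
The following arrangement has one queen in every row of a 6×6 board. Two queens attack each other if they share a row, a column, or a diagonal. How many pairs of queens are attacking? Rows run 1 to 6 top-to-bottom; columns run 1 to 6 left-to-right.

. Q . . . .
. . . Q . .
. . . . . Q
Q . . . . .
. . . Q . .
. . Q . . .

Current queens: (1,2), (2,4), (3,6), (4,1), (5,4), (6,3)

Same column: (2,4)–(5,4) (column 4).
Same diagonal: (3,6)–(5,4) (|3−5| = |6−4| = 2); (3,6)–(6,3) (|3−6| = |6−3| = 3); (4,1)–(6,3) (|4−6| = |1−3| = 2); (5,4)–(6,3) (|5−6| = |4−3| = 1).
Total attacking pairs: 5.

5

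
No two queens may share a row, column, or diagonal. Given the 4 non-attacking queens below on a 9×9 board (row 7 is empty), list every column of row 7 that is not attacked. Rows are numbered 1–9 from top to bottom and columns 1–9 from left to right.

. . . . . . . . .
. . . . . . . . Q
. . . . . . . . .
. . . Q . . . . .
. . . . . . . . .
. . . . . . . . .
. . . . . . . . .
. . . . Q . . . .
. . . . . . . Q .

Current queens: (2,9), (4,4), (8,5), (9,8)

columns 2, 3

(2,9) attacks row 7 at column 9 and diagonals 4.
(4,4) attacks row 7 at column 4 and diagonals 1, 7.
(8,5) attacks row 7 at column 5 and diagonals 4, 6.
(9,8) attacks row 7 at column 8 and diagonals 6.
Attacked columns: {1, 4, 5, 6, 7, 8, 9}. Safe: {2, 3}.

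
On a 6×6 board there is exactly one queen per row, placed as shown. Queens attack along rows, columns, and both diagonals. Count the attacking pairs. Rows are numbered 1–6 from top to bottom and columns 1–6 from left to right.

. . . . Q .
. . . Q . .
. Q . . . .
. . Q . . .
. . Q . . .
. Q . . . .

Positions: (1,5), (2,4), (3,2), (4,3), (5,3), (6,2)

5

Same column: (3,2)–(6,2) (column 2); (4,3)–(5,3) (column 3).
Same diagonal: (1,5)–(2,4) (|1−2| = |5−4| = 1); (3,2)–(4,3) (|3−4| = |2−3| = 1); (5,3)–(6,2) (|5−6| = |3−2| = 1).
Total attacking pairs: 5.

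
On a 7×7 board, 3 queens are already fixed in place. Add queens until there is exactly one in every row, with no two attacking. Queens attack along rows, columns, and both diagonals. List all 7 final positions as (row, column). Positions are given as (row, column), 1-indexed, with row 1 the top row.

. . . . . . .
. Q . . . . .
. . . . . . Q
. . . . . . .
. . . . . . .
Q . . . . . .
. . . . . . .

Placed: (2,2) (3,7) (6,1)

(1,4) (2,2) (3,7) (4,5) (5,3) (6,1) (7,6)

Row 1: attacked by (2,2)→{1,2,3}; (3,7)→{5,7}; (6,1)→{1,6}. Safe: 4. Place at column 4.
Row 4: attacked by (1,4)→{1,4,7}; (2,2)→{2,4}; (3,7)→{6,7}; (6,1)→{1,3}. Safe: 5. Place at column 5.
Row 5: attacked by (1,4)→{4}; (2,2)→{2,5}; (3,7)→{5,7}; (4,5)→{4,5,6}; (6,1)→{1,2}. Safe: 3. Place at column 3.
Row 7: attacked by (1,4)→{4}; (2,2)→{2,7}; (3,7)→{3,7}; (4,5)→{2,5}; (5,3)→{1,3,5}; (6,1)→{1,2}. Safe: 6. Place at column 6.
Columns [4, 2, 7, 5, 3, 1, 6], r−c [-3, 0, -4, -1, 2, 5, 1], r+c [5, 4, 10, 9, 8, 7, 13] are all distinct, so no two queens attack.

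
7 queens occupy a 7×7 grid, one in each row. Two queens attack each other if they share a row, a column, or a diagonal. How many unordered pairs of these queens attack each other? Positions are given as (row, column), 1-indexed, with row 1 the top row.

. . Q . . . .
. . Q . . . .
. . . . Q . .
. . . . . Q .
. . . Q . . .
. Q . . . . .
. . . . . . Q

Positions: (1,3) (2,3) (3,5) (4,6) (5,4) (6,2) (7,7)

5

Same column: (1,3)–(2,3) (column 3).
Same diagonal: (1,3)–(3,5) (|1−3| = |3−5| = 2); (1,3)–(4,6) (|1−4| = |3−6| = 3); (3,5)–(4,6) (|3−4| = |5−6| = 1); (3,5)–(6,2) (|3−6| = |5−2| = 3).
Total attacking pairs: 5.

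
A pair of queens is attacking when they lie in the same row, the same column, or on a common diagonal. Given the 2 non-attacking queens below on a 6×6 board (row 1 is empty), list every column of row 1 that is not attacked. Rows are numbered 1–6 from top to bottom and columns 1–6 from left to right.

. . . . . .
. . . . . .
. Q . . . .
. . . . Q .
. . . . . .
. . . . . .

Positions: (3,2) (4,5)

columns 1, 3, 6

(3,2) attacks row 1 at column 2 and diagonals 4.
(4,5) attacks row 1 at column 5 and diagonals 2.
Attacked columns: {2, 4, 5}. Safe: {1, 3, 6}.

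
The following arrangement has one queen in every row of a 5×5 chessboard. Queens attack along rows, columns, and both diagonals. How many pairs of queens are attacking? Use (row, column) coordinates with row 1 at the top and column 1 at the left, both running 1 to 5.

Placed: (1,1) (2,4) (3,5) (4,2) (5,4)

Same column: (2,4)–(5,4) (column 4).
Same diagonal: (2,4)–(3,5) (|2−3| = |4−5| = 1); (2,4)–(4,2) (|2−4| = |4−2| = 2).
Total attacking pairs: 3.

3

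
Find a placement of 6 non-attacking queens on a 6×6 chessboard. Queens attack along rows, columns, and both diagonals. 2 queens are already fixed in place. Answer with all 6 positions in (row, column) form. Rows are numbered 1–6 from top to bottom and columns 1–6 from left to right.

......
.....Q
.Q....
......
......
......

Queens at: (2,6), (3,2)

Row 1: attacked by (2,6)→{5,6}; (3,2)→{2,4}. Safe: 1, 3. Place at column 3.
Row 4: attacked by (1,3)→{3,6}; (2,6)→{4,6}; (3,2)→{1,2,3}. Safe: 5. Place at column 5.
Row 5: attacked by (1,3)→{3}; (2,6)→{3,6}; (3,2)→{2,4}; (4,5)→{4,5,6}. Safe: 1. Place at column 1.
Row 6: attacked by (1,3)→{3}; (2,6)→{2,6}; (3,2)→{2,5}; (4,5)→{3,5}; (5,1)→{1,2}. Safe: 4. Place at column 4.
Columns [3, 6, 2, 5, 1, 4], r−c [-2, -4, 1, -1, 4, 2], r+c [4, 8, 5, 9, 6, 10] are all distinct, so no two queens attack.

(1,3) (2,6) (3,2) (4,5) (5,1) (6,4)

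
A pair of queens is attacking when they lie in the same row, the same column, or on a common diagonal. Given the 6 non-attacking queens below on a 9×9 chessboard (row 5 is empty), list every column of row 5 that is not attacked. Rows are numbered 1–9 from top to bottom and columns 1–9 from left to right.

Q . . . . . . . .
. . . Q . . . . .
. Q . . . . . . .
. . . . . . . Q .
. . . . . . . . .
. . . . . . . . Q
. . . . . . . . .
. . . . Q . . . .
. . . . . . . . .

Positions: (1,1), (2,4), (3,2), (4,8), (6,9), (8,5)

columns 3, 6

(1,1) attacks row 5 at column 1 and diagonals 5.
(2,4) attacks row 5 at column 4 and diagonals 1, 7.
(3,2) attacks row 5 at column 2 and diagonals 4.
(4,8) attacks row 5 at column 8 and diagonals 7, 9.
(6,9) attacks row 5 at column 9 and diagonals 8.
(8,5) attacks row 5 at column 5 and diagonals 2, 8.
Attacked columns: {1, 2, 4, 5, 7, 8, 9}. Safe: {3, 6}.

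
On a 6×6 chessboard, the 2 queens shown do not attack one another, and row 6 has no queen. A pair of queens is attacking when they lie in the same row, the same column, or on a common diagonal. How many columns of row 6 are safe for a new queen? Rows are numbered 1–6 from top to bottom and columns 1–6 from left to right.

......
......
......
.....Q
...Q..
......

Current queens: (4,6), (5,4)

(4,6) attacks row 6 at column 6 and diagonals 4.
(5,4) attacks row 6 at column 4 and diagonals 3, 5.
Attacked columns: {3, 4, 5, 6}. Safe: {1, 2}.

2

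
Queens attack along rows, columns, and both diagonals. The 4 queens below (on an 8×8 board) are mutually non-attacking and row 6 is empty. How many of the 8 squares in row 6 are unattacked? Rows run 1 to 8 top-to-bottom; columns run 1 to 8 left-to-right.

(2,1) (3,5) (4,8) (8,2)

(2,1) attacks row 6 at column 1 and diagonals 5.
(3,5) attacks row 6 at column 5 and diagonals 2, 8.
(4,8) attacks row 6 at column 8 and diagonals 6.
(8,2) attacks row 6 at column 2 and diagonals 4.
Attacked columns: {1, 2, 4, 5, 6, 8}. Safe: {3, 7}.

2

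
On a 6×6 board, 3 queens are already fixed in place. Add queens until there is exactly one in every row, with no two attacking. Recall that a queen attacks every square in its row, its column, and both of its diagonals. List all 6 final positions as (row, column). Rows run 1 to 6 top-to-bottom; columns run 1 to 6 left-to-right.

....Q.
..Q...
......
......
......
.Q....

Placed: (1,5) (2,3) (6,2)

Row 3: attacked by (1,5)→{3,5}; (2,3)→{2,3,4}; (6,2)→{2,5}. Safe: 1, 6. Place at column 1.
Row 4: attacked by (1,5)→{2,5}; (2,3)→{1,3,5}; (3,1)→{1,2}; (6,2)→{2,4}. Safe: 6. Place at column 6.
Row 5: attacked by (1,5)→{1,5}; (2,3)→{3,6}; (3,1)→{1,3}; (4,6)→{5,6}; (6,2)→{1,2,3}. Safe: 4. Place at column 4.
Columns [5, 3, 1, 6, 4, 2], r−c [-4, -1, 2, -2, 1, 4], r+c [6, 5, 4, 10, 9, 8] are all distinct, so no two queens attack.

(1,5) (2,3) (3,1) (4,6) (5,4) (6,2)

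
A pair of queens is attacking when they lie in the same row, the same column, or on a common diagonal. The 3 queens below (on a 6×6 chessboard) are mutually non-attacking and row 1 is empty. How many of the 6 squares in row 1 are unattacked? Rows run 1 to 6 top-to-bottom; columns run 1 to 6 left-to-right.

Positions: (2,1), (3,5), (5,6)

1

(2,1) attacks row 1 at column 1 and diagonals 2.
(3,5) attacks row 1 at column 5 and diagonals 3.
(5,6) attacks row 1 at column 6 and diagonals 2.
Attacked columns: {1, 2, 3, 5, 6}. Safe: {4}.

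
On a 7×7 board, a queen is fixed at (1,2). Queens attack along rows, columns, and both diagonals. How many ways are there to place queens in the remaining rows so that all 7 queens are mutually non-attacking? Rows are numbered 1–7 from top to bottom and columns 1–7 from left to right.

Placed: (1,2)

7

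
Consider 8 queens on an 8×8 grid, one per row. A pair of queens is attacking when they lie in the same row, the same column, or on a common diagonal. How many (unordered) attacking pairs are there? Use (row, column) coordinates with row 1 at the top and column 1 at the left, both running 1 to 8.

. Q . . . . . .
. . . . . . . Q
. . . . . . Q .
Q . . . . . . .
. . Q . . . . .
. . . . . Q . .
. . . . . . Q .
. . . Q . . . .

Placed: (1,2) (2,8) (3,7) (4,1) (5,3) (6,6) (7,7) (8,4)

Same column: (3,7)–(7,7) (column 7).
Same diagonal: (2,8)–(3,7) (|2−3| = |8−7| = 1); (6,6)–(7,7) (|6−7| = |6−7| = 1); (6,6)–(8,4) (|6−8| = |6−4| = 2).
Total attacking pairs: 4.

4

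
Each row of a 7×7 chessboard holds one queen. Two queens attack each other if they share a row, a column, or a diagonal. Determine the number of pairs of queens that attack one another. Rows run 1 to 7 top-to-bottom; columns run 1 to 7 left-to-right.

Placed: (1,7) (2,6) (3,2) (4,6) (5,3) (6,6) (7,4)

6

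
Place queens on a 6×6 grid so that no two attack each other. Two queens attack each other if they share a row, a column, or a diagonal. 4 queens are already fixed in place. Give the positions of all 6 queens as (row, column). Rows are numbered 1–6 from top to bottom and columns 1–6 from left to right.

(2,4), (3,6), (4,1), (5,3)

Row 1: attacked by (2,4)→{3,4,5}; (3,6)→{4,6}; (4,1)→{1,4}; (5,3)→{3}. Safe: 2. Place at column 2.
Row 6: attacked by (1,2)→{2}; (2,4)→{4}; (3,6)→{3,6}; (4,1)→{1,3}; (5,3)→{2,3,4}. Safe: 5. Place at column 5.
Columns [2, 4, 6, 1, 3, 5], r−c [-1, -2, -3, 3, 2, 1], r+c [3, 6, 9, 5, 8, 11] are all distinct, so no two queens attack.

(1,2) (2,4) (3,6) (4,1) (5,3) (6,5)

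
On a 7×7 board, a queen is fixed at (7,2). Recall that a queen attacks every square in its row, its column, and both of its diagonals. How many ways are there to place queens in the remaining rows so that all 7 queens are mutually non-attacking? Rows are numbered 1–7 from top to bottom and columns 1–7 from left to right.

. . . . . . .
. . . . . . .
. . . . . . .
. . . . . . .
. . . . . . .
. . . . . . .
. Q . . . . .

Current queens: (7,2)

7

Branch on row 1: col 1 → 0; col 3 → 0; col 4 → 1; col 5 → 1; col 6 → 4; col 7 → 1.
Sum: 0 + 0 + 1 + 1 + 4 + 1 = 7.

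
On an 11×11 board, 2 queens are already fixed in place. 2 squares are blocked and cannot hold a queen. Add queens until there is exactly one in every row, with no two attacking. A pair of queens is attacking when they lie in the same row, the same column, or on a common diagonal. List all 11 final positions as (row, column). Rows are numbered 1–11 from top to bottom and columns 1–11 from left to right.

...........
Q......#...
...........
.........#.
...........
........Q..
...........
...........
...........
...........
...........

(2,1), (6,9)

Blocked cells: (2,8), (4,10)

(1,11) (2,1) (3,7) (4,4) (5,6) (6,9) (7,2) (8,10) (9,5) (10,3) (11,8)

Row 1: attacked by (2,1)→{1,2}; (6,9)→{4,9}. Safe: 3, 5, 6, 7, 8, 10, 11. Place at column 11.
Row 3: attacked by (1,11)→{9,11}; (2,1)→{1,2}; (6,9)→{6,9}. Safe: 3, 4, 5, 7, 8, 10. Place at column 7.
Row 4: attacked by (1,11)→{8,11}; (2,1)→{1,3}; (3,7)→{6,7,8}; (6,9)→{7,9,11}. Blocked: 10. Safe: 2, 4, 5. Place at column 4.
Row 5: attacked by (1,11)→{7,11}; (2,1)→{1,4}; (3,7)→{5,7,9}; (4,4)→{3,4,5}; (6,9)→{8,9,10}. Safe: 2, 6. Place at column 6.
Row 7: attacked by (1,11)→{5,11}; (2,1)→{1,6}; (3,7)→{3,7,11}; (4,4)→{1,4,7}; (5,6)→{4,6,8}; (6,9)→{8,9,10}. Safe: 2. Place at column 2.
Row 8: attacked by (1,11)→{4,11}; (2,1)→{1,7}; (3,7)→{2,7}; (4,4)→{4,8}; (5,6)→{3,6,9}; (6,9)→{7,9,11}; (7,2)→{1,2,3}. Safe: 5, 10. Place at column 10.
Row 9: attacked by (1,11)→{3,11}; (2,1)→{1,8}; (3,7)→{1,7}; (4,4)→{4,9}; (5,6)→{2,6,10}; (6,9)→{6,9}; (7,2)→{2,4}; (8,10)→{9,10,11}. Safe: 5. Place at column 5.
Row 10: attacked by (1,11)→{2,11}; (2,1)→{1,9}; (3,7)→{7}; (4,4)→{4,10}; (5,6)→{1,6,11}; (6,9)→{5,9}; (7,2)→{2,5}; (8,10)→{8,10}; (9,5)→{4,5,6}. Safe: 3. Place at column 3.
Row 11: attacked by (1,11)→{1,11}; (2,1)→{1,10}; (3,7)→{7}; (4,4)→{4,11}; (5,6)→{6}; (6,9)→{4,9}; (7,2)→{2,6}; (8,10)→{7,10}; (9,5)→{3,5,7}; (10,3)→{2,3,4}. Safe: 8. Place at column 8.
Columns [11, 1, 7, 4, 6, 9, 2, 10, 5, 3, 8], r−c [-10, 1, -4, 0, -1, -3, 5, -2, 4, 7, 3], r+c [12, 3, 10, 8, 11, 15, 9, 18, 14, 13, 19] are all distinct, so no two queens attack.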